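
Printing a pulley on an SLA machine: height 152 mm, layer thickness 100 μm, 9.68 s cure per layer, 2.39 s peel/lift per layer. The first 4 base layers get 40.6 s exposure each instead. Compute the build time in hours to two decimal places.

5.13 hours

Layers = ⌈152/0.1⌉ = 1520.
Base layers = 4 × (40.6 + 2.39) = 171.96 s.
Normal layers = 1516 × (9.68 + 2.39), so 18298.12 s.
Total = 171.96 + 18298.12 = 18470.08 s = 5.13 hours.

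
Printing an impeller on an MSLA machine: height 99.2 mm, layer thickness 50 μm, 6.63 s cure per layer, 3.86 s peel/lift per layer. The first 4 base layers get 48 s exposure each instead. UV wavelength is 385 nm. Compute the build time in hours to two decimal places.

5.83 hours

Layer count = ceil(99.2 / 0.05) = 1984.
Base layers = 4 × (48 + 3.86) = 207.44 s.
Normal layers = 1980 × (6.63 + 3.86) = 20770.2 s.
Total = 207.44 + 20770.2 = 20977.64 s = 5.83 hours.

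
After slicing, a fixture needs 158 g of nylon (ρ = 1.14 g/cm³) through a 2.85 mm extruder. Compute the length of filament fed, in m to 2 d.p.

Volume = 158 g / 1.14 g·cm⁻³ = 138.5965 cm³ = 138596.5 mm³.
Filament cross-section = π × (2.85/2)² = 6.3794 mm².
Length = 138596.5 / 6.3794 = 21725.63 mm = 21.73 m.

21.73 m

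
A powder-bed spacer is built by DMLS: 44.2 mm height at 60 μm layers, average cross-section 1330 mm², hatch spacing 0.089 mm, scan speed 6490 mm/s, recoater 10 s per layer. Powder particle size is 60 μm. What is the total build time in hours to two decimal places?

Layer count = ceil(44.2 / 0.06) = 737.
Scan path per layer = 1330 / 0.089, so 14943.8 mm.
Scan time per layer = 14943.8 / 6490 = 2.3026 s.
Per-layer time = 2.3026 + 10 = 12.3026 s.
Build time = 737 × 12.3026 = 9067.0162 s = 2.52 hours.

2.52 hours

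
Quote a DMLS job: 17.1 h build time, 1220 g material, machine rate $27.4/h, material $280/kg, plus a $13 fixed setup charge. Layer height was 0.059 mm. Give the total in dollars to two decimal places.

$823.14

Machine-time cost = 27.4 × 17.1 = $468.54.
Feedstock cost = 280 × 1220/1000, so $341.60.
Total = 468.54 + 341.60 + 13 = $823.14.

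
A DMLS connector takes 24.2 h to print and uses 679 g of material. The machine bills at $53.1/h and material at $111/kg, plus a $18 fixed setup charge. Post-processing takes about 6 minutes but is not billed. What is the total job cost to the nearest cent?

$1378.39

Machine cost: 53.1 × 24.2 → $1285.02.
Material charge = 111 × 679/1000, so $75.369.
Adding setup: 1285.02 + 75.369 + 18 → 1378.389 ≈ $1378.39.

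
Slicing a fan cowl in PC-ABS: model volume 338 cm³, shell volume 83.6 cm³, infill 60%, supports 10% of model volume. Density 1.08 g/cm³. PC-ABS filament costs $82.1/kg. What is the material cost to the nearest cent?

Volume inside the shell = 338 − 83.6 = 254.4 cm³.
Infill deposited = 0.60 × 254.4 = 152.64 cm³.
Support = 0.10 × 338 = 33.8 cm³.
Total printed volume = 83.6 + 152.64 + 33.8 = 270.04 cm³.
Mass = 270.04 × 1.08, so 291.6432 g.
Cost = 291.6432 g / 1000 × $82.1/kg = $23.94.

$23.94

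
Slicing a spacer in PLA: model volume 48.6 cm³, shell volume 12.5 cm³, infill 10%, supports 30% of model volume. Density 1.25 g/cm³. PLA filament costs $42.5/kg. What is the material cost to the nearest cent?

$1.63

Interior volume: 48.6 − 12.5 → 36.1 cm³.
Infill volume = 0.10 × 36.1, so 3.61 cm³.
Support: 0.30 × 48.6 → 14.58 cm³.
Total printed volume = 12.5 + 3.61 + 14.58, so 30.69 cm³.
Mass: 30.69 × 1.25 → 38.3625 g.
At $42.5/kg: 38.3625/1000 × 42.5 = $1.63.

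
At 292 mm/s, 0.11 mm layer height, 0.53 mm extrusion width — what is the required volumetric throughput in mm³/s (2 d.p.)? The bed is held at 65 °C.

Bead cross-section = 0.11 × 0.53, so 0.0583 mm².
Volumetric flow = 292 × 0.0583 = 17.02 mm³/s.

17.02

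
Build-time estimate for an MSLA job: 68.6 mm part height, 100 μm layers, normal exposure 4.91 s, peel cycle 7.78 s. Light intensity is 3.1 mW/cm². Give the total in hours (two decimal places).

Layer count = ceil(68.6 / 0.1) = 686.
Each layer takes = 4.91 + 7.78 = 12.69 s.
Build time: 686 × 12.69 s = 8705.34 s, i.e. 2.42 hours.

2.42 hours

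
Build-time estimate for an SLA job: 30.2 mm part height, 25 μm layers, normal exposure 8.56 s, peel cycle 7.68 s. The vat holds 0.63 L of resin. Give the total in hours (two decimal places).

Layers = ⌈30.2/0.025⌉ = 1208.
Each layer takes = 8.56 + 7.68, so 16.24 s.
Total = 1208 × 16.24 = 19617.92 s = 5.45 hours.

5.45 hours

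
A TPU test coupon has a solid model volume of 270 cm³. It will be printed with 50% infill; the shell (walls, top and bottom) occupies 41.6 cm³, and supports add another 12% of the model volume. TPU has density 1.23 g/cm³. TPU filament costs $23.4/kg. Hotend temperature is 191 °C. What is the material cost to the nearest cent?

Interior volume = 270 − 41.6 = 228.4 cm³.
Deposited infill = 0.50 × 228.4, so 114.2 cm³.
Support = 0.12 × 270, so 32.4 cm³.
Total extruded = 41.6 + 114.2 + 32.4, so 188.2 cm³.
Mass = 188.2 × 1.23, so 231.486 g.
Cost = 231.486 g / 1000 × $23.4/kg = $5.42.

$5.42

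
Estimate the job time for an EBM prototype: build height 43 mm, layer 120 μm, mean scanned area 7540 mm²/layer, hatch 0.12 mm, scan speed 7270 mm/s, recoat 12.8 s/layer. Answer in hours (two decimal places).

2.14 hours

Layers = ⌈43/0.12⌉ = 359.
Scan path per layer: 7540 / 0.12 → 62833.3 mm.
Beam time per layer = 62833.3 / 7270, so 8.6428 s.
Time per layer: 8.6428 + 12.8 → 21.4428 s.
359 layers × 21.4428 s/layer = 7697.9652 s, i.e. 2.14 hours.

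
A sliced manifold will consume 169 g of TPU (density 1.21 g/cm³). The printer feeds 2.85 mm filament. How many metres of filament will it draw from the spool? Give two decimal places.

21.89 m

Volume = 169 g / 1.21 g·cm⁻³ = 139.6694 cm³ = 139669.4 mm³.
Filament cross-section = π × (2.85/2)² = 6.3794 mm².
L = V/A = 139669.4/6.3794 = 21893.81 mm → 21.89 m.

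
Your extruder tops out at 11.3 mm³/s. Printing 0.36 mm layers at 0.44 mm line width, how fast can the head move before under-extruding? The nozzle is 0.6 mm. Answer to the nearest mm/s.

71 mm/s

Bead cross-section = 0.36 × 0.44, so 0.1584 mm².
Max speed = 11.3 / 0.1584 = 71.34 ≈ 71 mm/s.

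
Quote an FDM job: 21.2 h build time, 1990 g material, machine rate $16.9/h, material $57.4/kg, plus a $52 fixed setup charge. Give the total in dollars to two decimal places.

$524.51

Machine-time cost = 16.9 × 21.2 = $358.28.
Feedstock cost: 57.4 × 1990/1000 → $114.226.
Total = 358.28 + 114.226 + 52 = 524.506 ≈ $524.51.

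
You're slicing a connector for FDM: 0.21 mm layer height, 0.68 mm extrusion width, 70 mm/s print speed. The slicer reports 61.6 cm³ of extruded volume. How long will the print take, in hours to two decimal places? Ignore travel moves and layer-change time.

1.71 hours

Bead cross-section = 0.21 × 0.68, so 0.1428 mm².
Toolpath length = 61.6 cm³ / 0.1428 mm² = 61600 / 0.1428 = 431372.5 mm.
Print-move time: 431372.5 / 70 → 6162.5 s.
Converting: 6162.5 s = 1.71 hours.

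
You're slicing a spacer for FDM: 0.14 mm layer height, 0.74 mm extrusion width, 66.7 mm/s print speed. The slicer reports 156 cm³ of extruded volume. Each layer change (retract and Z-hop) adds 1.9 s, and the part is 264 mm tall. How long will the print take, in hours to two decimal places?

7.27 hours

Bead cross-section = 0.14 × 0.74, so 0.1036 mm².
Total extruded path = 156000/0.1036 = 1505791.5 mm.
Time extruding = 1505791.5 / 66.7, so 22575.6 s.
Layer count = ceil(264 / 0.14) = 1886.
Z-hop total = 1886 × 1.9, so 3583.4 s.
Altogether 22575.6 + 3583.4 = 26159 s, i.e. 7.27 hours.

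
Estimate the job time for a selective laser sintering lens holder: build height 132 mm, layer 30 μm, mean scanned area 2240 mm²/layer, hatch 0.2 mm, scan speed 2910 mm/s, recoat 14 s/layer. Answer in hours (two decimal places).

21.82 hours

Number of layers: 132 / 0.03 → 4400 (rounded up).
Scan path per layer = 2240 / 0.2, so 11200 mm.
Scan time per layer = 11200 / 2910, so 3.8488 s.
Time per layer: 3.8488 + 14 → 17.8488 s.
Total: 4400 × 17.8488 s = 78534.72 s → 21.82 hours.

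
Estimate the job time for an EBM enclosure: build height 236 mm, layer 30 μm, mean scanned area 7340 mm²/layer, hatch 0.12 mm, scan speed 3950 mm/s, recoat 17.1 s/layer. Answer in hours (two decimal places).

Layer count = ceil(236 / 0.03) = 7867.
Per-layer scan distance = 7340 / 0.12, so 61166.7 mm.
Beam time per layer = 61166.7 / 3950, so 15.4852 s.
Per-layer time: 15.4852 + 17.1 → 32.5852 s.
Build time = 7867 × 32.5852 = 256347.7684 s = 71.21 hours.

71.21 hours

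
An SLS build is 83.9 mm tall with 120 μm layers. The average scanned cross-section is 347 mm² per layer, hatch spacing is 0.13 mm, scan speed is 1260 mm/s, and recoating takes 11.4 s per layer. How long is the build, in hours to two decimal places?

Layer count = ceil(83.9 / 0.12) = 700.
Hatch length per layer: 347 / 0.13 → 2669.2 mm.
Scan time per layer = 2669.2 / 1260 = 2.1184 s.
Per-layer time: 2.1184 + 11.4 → 13.5184 s.
Build time = 700 × 13.5184 = 9462.88 s = 2.63 hours.

2.63 hours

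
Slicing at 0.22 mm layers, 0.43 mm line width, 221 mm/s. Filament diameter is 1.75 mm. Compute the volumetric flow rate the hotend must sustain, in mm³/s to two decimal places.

A = 0.22 × 0.43 = 0.0946 mm².
Volumetric flow = 221 × 0.0946 = 20.91 mm³/s.

20.91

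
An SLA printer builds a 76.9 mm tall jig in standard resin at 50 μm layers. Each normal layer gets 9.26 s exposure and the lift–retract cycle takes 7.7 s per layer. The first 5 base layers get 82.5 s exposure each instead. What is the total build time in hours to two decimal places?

7.35 hours

Layers = ⌈76.9/0.05⌉ = 1538.
Burn-in layers = 5 × (82.5 + 7.7), so 451 s.
Regular layers = 1533 × (9.26 + 7.7), so 25999.68 s.
Sum: 451 + 25999.68 = 26450.68 s → 7.35 hours.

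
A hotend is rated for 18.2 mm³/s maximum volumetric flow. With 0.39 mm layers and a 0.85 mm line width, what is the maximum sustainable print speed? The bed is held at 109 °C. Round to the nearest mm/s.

55 mm/s

Bead cross-section = 0.39 × 0.85, so 0.3315 mm².
v_max = Q/A = 18.2/0.3315 = 54.90 mm/s → 55 mm/s.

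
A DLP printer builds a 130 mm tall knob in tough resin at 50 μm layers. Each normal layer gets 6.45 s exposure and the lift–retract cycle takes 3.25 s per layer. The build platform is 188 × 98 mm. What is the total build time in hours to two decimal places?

7.01 hours

Layer count = ceil(130 / 0.05) = 2600.
Cycle time: 6.45 + 3.25 → 9.7 s.
Build time: 2600 × 9.7 s = 25220 s, i.e. 7.01 hours.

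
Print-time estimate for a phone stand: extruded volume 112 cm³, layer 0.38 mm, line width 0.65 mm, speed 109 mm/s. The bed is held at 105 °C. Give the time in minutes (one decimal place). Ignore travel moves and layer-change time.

Bead cross-section: 0.38 × 0.65 → 0.247 mm².
Toolpath length = 112 cm³ / 0.247 mm² = 112000 / 0.247 = 453441.3 mm.
Time extruding = 453441.3 / 109 = 4160 s.
That's 4160 s → 69.3 minutes.

69.3 minutes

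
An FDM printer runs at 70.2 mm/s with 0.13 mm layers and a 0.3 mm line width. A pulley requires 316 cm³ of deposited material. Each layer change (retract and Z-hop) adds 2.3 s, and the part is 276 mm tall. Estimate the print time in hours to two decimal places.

Extrusion cross-section = 0.13 × 0.3, so 0.039 mm².
Total extruded path = 316000/0.039 = 8102564.1 mm.
Extrusion time: 8102564.1 / 70.2 → 115421.1 s.
Layer count = ceil(276 / 0.13) = 2124.
Z-hop total: 2124 × 2.3 → 4885.2 s.
Total = 115421.1 + 4885.2 = 120306.3 s = 33.42 hours.

33.42 hours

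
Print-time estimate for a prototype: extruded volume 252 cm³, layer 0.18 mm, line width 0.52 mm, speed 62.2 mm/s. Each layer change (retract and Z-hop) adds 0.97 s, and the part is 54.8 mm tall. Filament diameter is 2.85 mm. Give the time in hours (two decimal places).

12.11 hours

Bead cross-section = 0.18 × 0.52 = 0.0936 mm².
Total extruded path = 252000/0.0936 = 2692307.7 mm.
Print-move time = 2692307.7 / 62.2 = 43284.7 s.
Layer count = ceil(54.8 / 0.18) = 305.
Z-hop total = 305 × 0.97 = 295.85 s.
Total = 43284.7 + 295.85 = 43580.55 s = 12.11 hours.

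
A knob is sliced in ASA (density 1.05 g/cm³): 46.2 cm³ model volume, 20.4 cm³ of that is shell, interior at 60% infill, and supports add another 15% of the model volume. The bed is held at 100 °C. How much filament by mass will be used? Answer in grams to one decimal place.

45.0 g

Infill region: 46.2 − 20.4 → 25.8 cm³.
Deposited infill: 0.60 × 25.8 → 15.48 cm³.
Support = 0.15 × 46.2 = 6.93 cm³.
Total extruded = 20.4 + 15.48 + 6.93 = 42.81 cm³.
Mass = 42.81 × 1.05, so 44.9505 g.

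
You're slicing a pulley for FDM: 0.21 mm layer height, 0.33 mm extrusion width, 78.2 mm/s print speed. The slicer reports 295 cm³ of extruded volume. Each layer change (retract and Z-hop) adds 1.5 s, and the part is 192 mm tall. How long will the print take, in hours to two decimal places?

15.50 hours

Bead cross-section = 0.21 × 0.33, so 0.0693 mm².
Toolpath length = 295 cm³ / 0.0693 mm² = 295000 / 0.0693 = 4256854.3 mm.
Time extruding = 4256854.3 / 78.2, so 54435.5 s.
Layer count = ceil(192 / 0.21) = 915.
Non-print overhead = 915 × 1.5, so 1372.5 s.
Altogether 54435.5 + 1372.5 = 55808 s, i.e. 15.50 hours.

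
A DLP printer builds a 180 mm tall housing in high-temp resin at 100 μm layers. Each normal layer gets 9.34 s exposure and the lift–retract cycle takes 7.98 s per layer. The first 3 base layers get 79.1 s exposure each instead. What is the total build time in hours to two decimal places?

8.72 hours

Number of layers: 180 / 0.1 → 1800 (rounded up).
Bottom layers = 3 × (79.1 + 7.98) = 261.24 s.
Regular layers: 1797 × (9.34 + 7.98) → 31124.04 s.
Sum: 261.24 + 31124.04 = 31385.28 s → 8.72 hours.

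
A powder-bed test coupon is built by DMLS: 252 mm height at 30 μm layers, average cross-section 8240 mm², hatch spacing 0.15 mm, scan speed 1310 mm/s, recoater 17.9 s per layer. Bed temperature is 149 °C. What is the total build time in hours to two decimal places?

Layer count = ceil(252 / 0.03) = 8400.
Per-layer scan distance = 8240 / 0.15 = 54933.3 mm.
Scan time per layer = 54933.3 / 1310 = 41.9338 s.
Time per layer = 41.9338 + 17.9, so 59.8338 s.
8400 layers × 59.8338 s/layer = 502603.92 s, i.e. 139.61 hours.

139.61 hours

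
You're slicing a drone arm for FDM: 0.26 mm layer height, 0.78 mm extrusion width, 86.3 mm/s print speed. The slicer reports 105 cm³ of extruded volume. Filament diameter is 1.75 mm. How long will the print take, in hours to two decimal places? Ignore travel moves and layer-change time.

1.67 hours

Extrusion cross-section = 0.26 × 0.78 = 0.2028 mm².
Toolpath length = 105 cm³ / 0.2028 mm² = 105000 / 0.2028 = 517751.5 mm.
Time extruding: 517751.5 / 86.3 → 5999.4 s.
Converting: 5999.4 s = 1.67 hours.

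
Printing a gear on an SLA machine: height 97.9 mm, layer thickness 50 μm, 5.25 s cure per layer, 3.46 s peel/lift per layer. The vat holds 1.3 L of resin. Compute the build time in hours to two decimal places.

4.74 hours

Number of layers: 97.9 / 0.05 → 1958 (rounded up).
Each layer takes = 5.25 + 3.46, so 8.71 s.
Total = 1958 × 8.71 = 17054.18 s = 4.74 hours.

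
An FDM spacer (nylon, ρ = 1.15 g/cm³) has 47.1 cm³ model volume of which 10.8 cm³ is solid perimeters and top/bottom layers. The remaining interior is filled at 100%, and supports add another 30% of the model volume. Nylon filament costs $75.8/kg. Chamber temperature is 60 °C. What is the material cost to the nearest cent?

$5.34

Volume inside the shell = 47.1 − 10.8, so 36.3 cm³.
Deposited infill = 1.00 × 36.3 = 36.3 cm³.
Support = 0.30 × 47.1, so 14.13 cm³.
Deposited volume = 10.8 + 36.3 + 14.13, so 61.23 cm³.
Mass = 61.23 × 1.15 = 70.4145 g.
At $75.8/kg: 70.4145/1000 × 75.8 = $5.34.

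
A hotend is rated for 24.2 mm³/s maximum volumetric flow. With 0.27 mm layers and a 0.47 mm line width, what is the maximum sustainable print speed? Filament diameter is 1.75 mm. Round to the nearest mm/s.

Extrusion cross-section = 0.27 × 0.47 = 0.1269 mm².
Max speed = 24.2 / 0.1269 = 190.70 ≈ 191 mm/s.

191 mm/s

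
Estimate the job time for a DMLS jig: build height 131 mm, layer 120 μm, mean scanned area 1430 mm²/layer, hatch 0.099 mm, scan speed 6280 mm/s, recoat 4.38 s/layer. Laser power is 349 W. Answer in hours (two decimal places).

2.03 hours

Layers = ⌈131/0.12⌉ = 1092.
Hatch length per layer = 1430 / 0.099, so 14444.4 mm.
Laser time per layer = 14444.4 / 6280 = 2.3001 s.
Per-layer time = 2.3001 + 4.38 = 6.6801 s.
Build time = 1092 × 6.6801 = 7294.6692 s = 2.03 hours.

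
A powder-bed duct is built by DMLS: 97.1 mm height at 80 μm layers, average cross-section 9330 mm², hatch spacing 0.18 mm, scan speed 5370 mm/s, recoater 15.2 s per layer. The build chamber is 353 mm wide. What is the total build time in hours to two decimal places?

Number of layers: 97.1 / 0.08 → 1214 (rounded up).
Scan path per layer = 9330 / 0.18, so 51833.3 mm.
Laser time per layer = 51833.3 / 5370 = 9.6524 s.
Per-layer time = 9.6524 + 15.2, so 24.8524 s.
1214 layers × 24.8524 s/layer = 30170.8136 s, i.e. 8.38 hours.

8.38 hours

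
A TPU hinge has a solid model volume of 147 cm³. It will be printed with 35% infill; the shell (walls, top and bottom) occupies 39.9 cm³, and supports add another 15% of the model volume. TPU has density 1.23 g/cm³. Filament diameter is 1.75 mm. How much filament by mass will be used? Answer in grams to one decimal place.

122.3 g

Volume inside the shell: 147 − 39.9 → 107.1 cm³.
Infill deposited: 0.35 × 107.1 → 37.485 cm³.
Support: 0.15 × 147 → 22.05 cm³.
Deposited volume: 39.9 + 37.485 + 22.05 → 99.435 cm³.
Mass: 99.435 × 1.23 → 122.30505 g.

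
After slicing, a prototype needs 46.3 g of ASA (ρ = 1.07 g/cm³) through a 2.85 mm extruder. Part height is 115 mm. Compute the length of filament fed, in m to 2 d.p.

6.78 m

Volume = 46.3 g / 1.07 g·cm⁻³ = 43.271 cm³ = 43271 mm³.
Cross-section of 2.85 mm filament: π·(2.85/2)² = 6.3794 mm².
L = V/A = 43271/6.3794 = 6782.93 mm → 6.78 m.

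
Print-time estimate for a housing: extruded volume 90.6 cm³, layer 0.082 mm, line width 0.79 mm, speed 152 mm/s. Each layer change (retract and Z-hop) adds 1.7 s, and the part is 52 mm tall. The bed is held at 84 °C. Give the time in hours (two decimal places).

Line area = 0.082 × 0.79 = 0.06478 mm².
Path length: 90600 mm³ / 0.06478 mm² → 1398579.8 mm.
Extrusion time = 1398579.8 / 152, so 9201.2 s.
Number of layers: 52 / 0.082 → 635 (rounded up).
Non-print overhead = 635 × 1.7, so 1079.5 s.
Total = 9201.2 + 1079.5 = 10280.7 s = 2.86 hours.

2.86 hours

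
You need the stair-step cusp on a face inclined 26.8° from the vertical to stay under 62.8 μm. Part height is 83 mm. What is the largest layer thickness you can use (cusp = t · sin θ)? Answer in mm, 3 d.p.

t = h_c / sin θ = 0.0628 / 0.4509 = 0.139 mm.

0.139 mm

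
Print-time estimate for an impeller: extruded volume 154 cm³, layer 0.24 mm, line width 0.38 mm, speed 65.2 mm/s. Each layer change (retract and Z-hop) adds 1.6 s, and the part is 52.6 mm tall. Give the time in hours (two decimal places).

Bead cross-section = 0.24 × 0.38, so 0.0912 mm².
Path length: 154000 mm³ / 0.0912 mm² → 1688596.5 mm.
Time extruding: 1688596.5 / 65.2 → 25898.7 s.
Layers = ⌈52.6/0.24⌉ = 220.
Layer-change overhead: 220 × 1.6 → 352 s.
Total = 25898.7 + 352 = 26250.7 s = 7.29 hours.

7.29 hours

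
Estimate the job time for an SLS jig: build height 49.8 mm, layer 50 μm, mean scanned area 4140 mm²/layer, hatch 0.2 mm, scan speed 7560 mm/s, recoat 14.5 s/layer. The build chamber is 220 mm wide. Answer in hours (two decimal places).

4.77 hours

Layers = ⌈49.8/0.05⌉ = 996.
Hatch length per layer = 4140 / 0.2 = 20700 mm.
Per-layer scan time = 20700 / 7560, so 2.7381 s.
Time per layer = 2.7381 + 14.5, so 17.2381 s.
996 layers × 17.2381 s/layer = 17169.1476 s, i.e. 4.77 hours.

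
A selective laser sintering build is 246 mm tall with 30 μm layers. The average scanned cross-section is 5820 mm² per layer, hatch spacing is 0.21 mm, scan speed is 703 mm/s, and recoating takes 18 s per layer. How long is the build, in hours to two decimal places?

130.80 hours

Layer count = ceil(246 / 0.03) = 8200.
Scan path per layer = 5820 / 0.21, so 27714.3 mm.
Scan time per layer = 27714.3 / 703 = 39.4229 s.
Layer cycle = 39.4229 + 18 = 57.4229 s.
Build time = 8200 × 57.4229 = 470867.78 s = 130.80 hours.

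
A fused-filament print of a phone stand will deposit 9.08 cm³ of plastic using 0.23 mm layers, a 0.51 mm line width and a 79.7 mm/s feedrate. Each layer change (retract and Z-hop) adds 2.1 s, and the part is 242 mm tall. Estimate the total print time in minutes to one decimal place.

Line area = 0.23 × 0.51 = 0.1173 mm².
Toolpath length = 9.08 cm³ / 0.1173 mm² = 9080 / 0.1173 = 77408.4 mm.
Print-move time = 77408.4 / 79.7, so 971.2 s.
Layers = ⌈242/0.23⌉ = 1053.
Non-print overhead = 1053 × 2.1 = 2211.3 s.
Altogether 971.2 + 2211.3 = 3182.5 s, i.e. 53.0 minutes.

53.0 minutes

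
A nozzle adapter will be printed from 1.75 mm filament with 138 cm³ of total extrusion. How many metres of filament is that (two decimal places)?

57.37 m

A = π r² = π × 0.875² = 2.4053 mm².
L = 138000 mm³ / 2.4053 mm² = 57373.3 mm, i.e. 57.37 m.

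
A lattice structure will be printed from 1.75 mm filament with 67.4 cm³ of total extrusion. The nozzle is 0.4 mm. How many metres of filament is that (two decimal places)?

28.02 m

Filament cross-section = π × (1.75/2)² = 2.4053 mm².
L = 67400 mm³ / 2.4053 mm² = 28021.45 mm, i.e. 28.02 m.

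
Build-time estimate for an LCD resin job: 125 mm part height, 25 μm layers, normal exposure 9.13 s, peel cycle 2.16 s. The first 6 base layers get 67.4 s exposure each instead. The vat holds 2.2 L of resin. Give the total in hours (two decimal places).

15.78 hours

Layer count = ceil(125 / 0.025) = 5000.
Base layers = 6 × (67.4 + 2.16), so 417.36 s.
Normal layers: 4994 × (9.13 + 2.16) → 56382.26 s.
Total = 417.36 + 56382.26 = 56799.62 s = 15.78 hours.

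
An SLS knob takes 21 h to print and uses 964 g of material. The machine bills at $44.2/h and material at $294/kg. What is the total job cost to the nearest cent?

Machine cost = 44.2 × 21, so $928.20.
Material cost = 294 × 964/1000 = $283.416.
Total = 928.20 + 283.416 = 1211.616 ≈ $1211.62.

$1211.62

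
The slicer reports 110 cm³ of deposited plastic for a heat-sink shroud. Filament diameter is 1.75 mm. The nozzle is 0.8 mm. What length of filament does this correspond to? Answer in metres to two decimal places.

Cross-section of 1.75 mm filament: π·(1.75/2)² = 2.4053 mm².
Length = 110 cm³ / 2.4053 mm² = 110000 / 2.4053 = 45732.34 mm = 45.73 m.

45.73 m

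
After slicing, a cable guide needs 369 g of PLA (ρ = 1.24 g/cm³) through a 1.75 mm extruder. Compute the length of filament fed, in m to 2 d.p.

123.72 m

Volume = 369 g / 1.24 g·cm⁻³ = 297.5806 cm³ = 297580.6 mm³.
Cross-section of 1.75 mm filament: π·(1.75/2)² = 2.4053 mm².
Length = 297580.6 / 2.4053 = 123718.7 mm = 123.72 m.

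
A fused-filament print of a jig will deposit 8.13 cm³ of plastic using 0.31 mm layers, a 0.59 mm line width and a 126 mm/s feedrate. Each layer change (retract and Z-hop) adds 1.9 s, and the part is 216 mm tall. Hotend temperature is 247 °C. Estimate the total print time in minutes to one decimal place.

28.0 minutes

Bead cross-section: 0.31 × 0.59 → 0.1829 mm².
Total extruded path = 8130/0.1829 = 44450.5 mm.
Time extruding: 44450.5 / 126 → 352.8 s.
Layer count = ceil(216 / 0.31) = 697.
Z-hop total = 697 × 1.9 = 1324.3 s.
Altogether 352.8 + 1324.3 = 1677.1 s, i.e. 28.0 minutes.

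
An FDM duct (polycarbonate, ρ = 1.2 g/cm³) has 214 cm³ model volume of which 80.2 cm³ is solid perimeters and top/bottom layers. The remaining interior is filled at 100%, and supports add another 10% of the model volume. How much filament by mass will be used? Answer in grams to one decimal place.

282.5 g

Volume inside the shell: 214 − 80.2 → 133.8 cm³.
Infill volume = 1.00 × 133.8, so 133.8 cm³.
Support = 0.10 × 214 = 21.4 cm³.
Total printed volume = 80.2 + 133.8 + 21.4 = 235.4 cm³.
Mass: 235.4 × 1.2 → 282.48 g.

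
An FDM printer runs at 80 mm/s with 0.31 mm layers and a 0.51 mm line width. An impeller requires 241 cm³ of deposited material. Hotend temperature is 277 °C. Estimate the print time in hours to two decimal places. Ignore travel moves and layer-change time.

Extrusion cross-section = 0.31 × 0.51, so 0.1581 mm².
Path length: 241000 mm³ / 0.1581 mm² → 1524351.7 mm.
Extrusion time = 1524351.7 / 80 = 19054.4 s.
19054.4 s = 5.29 hours.

5.29 hours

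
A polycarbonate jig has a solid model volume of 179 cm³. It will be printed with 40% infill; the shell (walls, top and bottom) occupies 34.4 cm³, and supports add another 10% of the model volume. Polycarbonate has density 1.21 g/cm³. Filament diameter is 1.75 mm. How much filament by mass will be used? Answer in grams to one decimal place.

133.3 g

Volume inside the shell = 179 − 34.4, so 144.6 cm³.
Infill deposited = 0.40 × 144.6 = 57.84 cm³.
Support = 0.10 × 179, so 17.9 cm³.
Deposited volume = 34.4 + 57.84 + 17.9, so 110.14 cm³.
Mass = 110.14 × 1.21 = 133.2694 g.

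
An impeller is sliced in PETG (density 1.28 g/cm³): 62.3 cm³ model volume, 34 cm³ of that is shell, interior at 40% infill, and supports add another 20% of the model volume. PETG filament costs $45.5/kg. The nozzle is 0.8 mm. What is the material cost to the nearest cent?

Interior volume = 62.3 − 34, so 28.3 cm³.
Infill volume: 0.40 × 28.3 → 11.32 cm³.
Support = 0.20 × 62.3 = 12.46 cm³.
Total extruded = 34 + 11.32 + 12.46 = 57.78 cm³.
Mass: 57.78 × 1.28 → 73.9584 g.
At $45.5/kg: 73.9584/1000 × 45.5 = $3.37.

$3.37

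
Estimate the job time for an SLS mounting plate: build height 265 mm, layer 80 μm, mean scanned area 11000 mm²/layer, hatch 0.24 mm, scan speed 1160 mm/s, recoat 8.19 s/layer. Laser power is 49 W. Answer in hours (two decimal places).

43.90 hours

Layers = ⌈265/0.08⌉ = 3313.
Hatch length per layer = 11000 / 0.24, so 45833.3 mm.
Laser time per layer = 45833.3 / 1160, so 39.5115 s.
Layer cycle = 39.5115 + 8.19, so 47.7015 s.
Build time = 3313 × 47.7015 = 158035.0695 s = 43.90 hours.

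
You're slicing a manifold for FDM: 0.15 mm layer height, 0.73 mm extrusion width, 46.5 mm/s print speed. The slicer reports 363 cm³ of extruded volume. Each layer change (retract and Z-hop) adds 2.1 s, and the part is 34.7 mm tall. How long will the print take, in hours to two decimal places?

Line area = 0.15 × 0.73, so 0.1095 mm².
Path length: 363000 mm³ / 0.1095 mm² → 3315068.5 mm.
Extrusion time = 3315068.5 / 46.5, so 71291.8 s.
Layers = ⌈34.7/0.15⌉ = 232.
Layer-change overhead = 232 × 2.1, so 487.2 s.
Altogether 71291.8 + 487.2 = 71779 s, i.e. 19.94 hours.

19.94 hours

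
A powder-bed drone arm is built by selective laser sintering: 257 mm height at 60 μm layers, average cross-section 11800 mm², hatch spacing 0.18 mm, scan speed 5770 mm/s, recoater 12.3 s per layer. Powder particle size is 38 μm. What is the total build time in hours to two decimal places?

28.16 hours

Layers = ⌈257/0.06⌉ = 4284.
Scan path per layer: 11800 / 0.18 → 65555.6 mm.
Per-layer scan time = 65555.6 / 5770 = 11.3615 s.
Time per layer = 11.3615 + 12.3 = 23.6615 s.
4284 layers × 23.6615 s/layer = 101365.866 s, i.e. 28.16 hours.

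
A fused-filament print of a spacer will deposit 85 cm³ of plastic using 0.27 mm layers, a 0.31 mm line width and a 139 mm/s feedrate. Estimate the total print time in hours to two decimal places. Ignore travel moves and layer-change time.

2.03 hours

Extrusion cross-section: 0.27 × 0.31 → 0.0837 mm².
Path length: 85000 mm³ / 0.0837 mm² → 1015531.7 mm.
Extrusion time: 1015531.7 / 139 → 7306 s.
Converting: 7306 s = 2.03 hours.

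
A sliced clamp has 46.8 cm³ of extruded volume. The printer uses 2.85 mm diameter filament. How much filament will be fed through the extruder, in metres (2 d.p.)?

7.34 m

A = π r² = π × 1.425² = 6.3794 mm².
L = 46800 mm³ / 6.3794 mm² = 7336.11 mm, i.e. 7.34 m.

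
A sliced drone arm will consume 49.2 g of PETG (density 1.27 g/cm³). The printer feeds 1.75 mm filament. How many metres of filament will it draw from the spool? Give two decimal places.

16.11 m

Extruded volume: 49.2/1.27 = 38.7402 cm³ (38740.2 mm³).
Filament cross-section = π × (1.75/2)² = 2.4053 mm².
L = V/A = 38740.2/2.4053 = 16106.18 mm → 16.11 m.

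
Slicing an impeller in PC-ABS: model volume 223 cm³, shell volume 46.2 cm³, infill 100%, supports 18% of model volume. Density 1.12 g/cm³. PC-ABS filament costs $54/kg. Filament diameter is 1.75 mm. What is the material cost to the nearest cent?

$15.91

Infill region = 223 − 46.2 = 176.8 cm³.
Infill deposited = 1.00 × 176.8 = 176.8 cm³.
Support = 0.18 × 223 = 40.14 cm³.
Total extruded: 46.2 + 176.8 + 40.14 → 263.14 cm³.
Mass = 263.14 × 1.12 = 294.7168 g.
At $54/kg: 294.7168/1000 × 54 = $15.91.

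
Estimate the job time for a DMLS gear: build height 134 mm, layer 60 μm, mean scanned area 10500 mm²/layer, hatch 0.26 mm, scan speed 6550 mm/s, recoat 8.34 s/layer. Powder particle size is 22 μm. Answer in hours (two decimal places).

Layer count = ceil(134 / 0.06) = 2234.
Per-layer scan distance = 10500 / 0.26 = 40384.6 mm.
Laser time per layer: 40384.6 / 6550 → 6.1656 s.
Layer cycle = 6.1656 + 8.34 = 14.5056 s.
Build time = 2234 × 14.5056 = 32405.5104 s = 9.00 hours.

9.00 hours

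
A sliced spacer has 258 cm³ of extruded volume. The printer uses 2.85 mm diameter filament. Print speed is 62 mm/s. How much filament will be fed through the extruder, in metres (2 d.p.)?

Filament cross-section = π × (2.85/2)² = 6.3794 mm².
Length = 258 cm³ / 6.3794 mm² = 258000 / 6.3794 = 40442.67 mm = 40.44 m.

40.44 m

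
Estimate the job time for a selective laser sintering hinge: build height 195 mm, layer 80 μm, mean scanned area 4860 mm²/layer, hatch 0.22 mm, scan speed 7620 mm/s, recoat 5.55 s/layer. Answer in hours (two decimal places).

5.72 hours

Layers = ⌈195/0.08⌉ = 2438.
Hatch length per layer = 4860 / 0.22, so 22090.9 mm.
Laser time per layer = 22090.9 / 7620 = 2.8991 s.
Per-layer time: 2.8991 + 5.55 → 8.4491 s.
Build time = 2438 × 8.4491 = 20598.9058 s = 5.72 hours.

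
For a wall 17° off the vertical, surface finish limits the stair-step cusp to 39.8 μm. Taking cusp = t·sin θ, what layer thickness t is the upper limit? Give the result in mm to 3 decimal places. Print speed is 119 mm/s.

0.136 mm

sin(17°) = 0.2924; t_max = 0.0398/0.2924 = 0.136 mm.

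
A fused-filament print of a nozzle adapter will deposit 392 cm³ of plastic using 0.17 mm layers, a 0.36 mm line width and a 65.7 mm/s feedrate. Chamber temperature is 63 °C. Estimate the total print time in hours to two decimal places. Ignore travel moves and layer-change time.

Extrusion cross-section = 0.17 × 0.36, so 0.0612 mm².
Path length: 392000 mm³ / 0.0612 mm² → 6405228.8 mm.
Time extruding: 6405228.8 / 65.7 → 97492.1 s.
97492.1 s = 27.08 hours.

27.08 hours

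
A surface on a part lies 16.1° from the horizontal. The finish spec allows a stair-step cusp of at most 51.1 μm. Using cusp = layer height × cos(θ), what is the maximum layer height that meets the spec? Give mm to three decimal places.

0.053 mm

cos(16.1°) = 0.9608; t_max = 0.0511/0.9608 = 0.053 mm.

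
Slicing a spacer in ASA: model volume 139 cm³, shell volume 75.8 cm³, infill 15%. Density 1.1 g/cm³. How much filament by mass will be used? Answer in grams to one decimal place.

Infill region = 139 − 75.8 = 63.2 cm³.
Infill deposited: 0.15 × 63.2 → 9.48 cm³.
Total printed volume = 75.8 + 9.48 = 85.28 cm³.
Mass = 85.28 × 1.1, so 93.808 g.

93.8 g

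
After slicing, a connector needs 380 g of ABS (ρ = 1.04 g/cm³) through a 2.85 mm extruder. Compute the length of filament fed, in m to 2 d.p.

57.28 m

Volume = 380 g / 1.04 g·cm⁻³ = 365.3846 cm³ = 365384.6 mm³.
Cross-section of 2.85 mm filament: π·(2.85/2)² = 6.3794 mm².
Length = 365384.6 / 6.3794 = 57275.7 mm = 57.28 m.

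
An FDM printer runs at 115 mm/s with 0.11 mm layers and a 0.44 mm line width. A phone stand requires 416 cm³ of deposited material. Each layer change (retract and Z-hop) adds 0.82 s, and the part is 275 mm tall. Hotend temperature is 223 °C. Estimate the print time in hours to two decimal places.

21.33 hours

Line area: 0.11 × 0.44 → 0.0484 mm².
Path length: 416000 mm³ / 0.0484 mm² → 8595041.3 mm.
Time extruding = 8595041.3 / 115 = 74739.5 s.
Number of layers: 275 / 0.11 → 2500 (rounded up).
Non-print overhead = 2500 × 0.82 = 2050 s.
Total = 74739.5 + 2050 = 76789.5 s = 21.33 hours.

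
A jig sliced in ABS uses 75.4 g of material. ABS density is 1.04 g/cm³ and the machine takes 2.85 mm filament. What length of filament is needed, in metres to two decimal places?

11.36 m

Volume = 75.4 g / 1.04 g·cm⁻³ = 72.5 cm³ = 72500 mm³.
A = π r² = π × 1.425² = 6.3794 mm².
L = V/A = 72500/6.3794 = 11364.71 mm → 11.36 m.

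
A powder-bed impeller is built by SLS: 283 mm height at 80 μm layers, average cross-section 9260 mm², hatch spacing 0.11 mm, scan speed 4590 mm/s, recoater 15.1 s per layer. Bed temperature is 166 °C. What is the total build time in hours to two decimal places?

Layer count = ceil(283 / 0.08) = 3538.
Hatch length per layer = 9260 / 0.11 = 84181.8 mm.
Laser time per layer = 84181.8 / 4590 = 18.3403 s.
Per-layer time: 18.3403 + 15.1 → 33.4403 s.
3538 layers × 33.4403 s/layer = 118311.7814 s, i.e. 32.86 hours.

32.86 hours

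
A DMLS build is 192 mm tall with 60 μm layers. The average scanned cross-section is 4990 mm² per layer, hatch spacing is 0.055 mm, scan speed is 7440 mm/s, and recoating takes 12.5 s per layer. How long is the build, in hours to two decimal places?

21.95 hours

Number of layers: 192 / 0.06 → 3200 (rounded up).
Scan path per layer: 4990 / 0.055 → 90727.3 mm.
Laser time per layer = 90727.3 / 7440, so 12.1945 s.
Per-layer time: 12.1945 + 12.5 → 24.6945 s.
Total: 3200 × 24.6945 s = 79022.4 s → 21.95 hours.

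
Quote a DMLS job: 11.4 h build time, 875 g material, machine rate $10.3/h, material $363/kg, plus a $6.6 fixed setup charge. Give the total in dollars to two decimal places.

Machine cost = 10.3 × 11.4 = $117.42.
Feedstock cost: 363 × 875/1000 → $317.625.
Total = 117.42 + 317.625 + 6.6 = 441.645 ≈ $441.65.

$441.65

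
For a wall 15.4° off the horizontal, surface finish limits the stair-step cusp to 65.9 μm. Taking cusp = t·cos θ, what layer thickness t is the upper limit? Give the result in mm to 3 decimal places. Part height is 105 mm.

t = h_c / cos θ = 0.0659 / 0.9641 = 0.068 mm.

0.068 mm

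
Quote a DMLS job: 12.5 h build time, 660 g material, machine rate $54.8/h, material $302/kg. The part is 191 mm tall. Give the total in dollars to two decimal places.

$884.32

Time charge = 54.8 × 12.5, so $685.00.
Material cost = 302 × 660/1000 = $199.32.
Total = 685.00 + 199.32 = $884.32.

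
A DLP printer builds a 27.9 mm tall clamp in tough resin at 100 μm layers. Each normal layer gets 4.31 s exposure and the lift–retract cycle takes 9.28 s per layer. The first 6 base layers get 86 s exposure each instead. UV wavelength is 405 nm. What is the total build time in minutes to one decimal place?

Layer count = ceil(27.9 / 0.1) = 279.
Burn-in layers = 6 × (86 + 9.28) = 571.68 s.
Normal layers = 273 × (4.31 + 9.28) = 3710.07 s.
Sum: 571.68 + 3710.07 = 4281.75 s → 71.4 minutes.

71.4 minutes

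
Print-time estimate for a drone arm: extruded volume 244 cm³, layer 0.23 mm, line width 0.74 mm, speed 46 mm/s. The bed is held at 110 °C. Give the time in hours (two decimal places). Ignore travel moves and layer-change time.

8.66 hours

Extrusion cross-section = 0.23 × 0.74, so 0.1702 mm².
Path length: 244000 mm³ / 0.1702 mm² → 1433607.5 mm.
Print-move time = 1433607.5 / 46, so 31165.4 s.
Converting: 31165.4 s = 8.66 hours.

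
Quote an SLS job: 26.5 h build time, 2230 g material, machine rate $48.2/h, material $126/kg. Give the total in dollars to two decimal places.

Time charge = 48.2 × 26.5, so $1277.30.
Material charge = 126 × 2230/1000 = $280.98.
Total = 1277.30 + 280.98 = $1558.28.

$1558.28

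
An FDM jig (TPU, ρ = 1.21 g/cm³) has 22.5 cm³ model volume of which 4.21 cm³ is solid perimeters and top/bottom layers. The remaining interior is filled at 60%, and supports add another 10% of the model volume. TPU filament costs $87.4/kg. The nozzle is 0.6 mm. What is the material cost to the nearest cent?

Interior volume = 22.5 − 4.21 = 18.29 cm³.
Deposited infill: 0.60 × 18.29 → 10.974 cm³.
Support: 0.10 × 22.5 → 2.25 cm³.
Total printed volume = 4.21 + 10.974 + 2.25 = 17.434 cm³.
Mass = 17.434 × 1.21, so 21.09514 g.
Cost = 21.09514 g / 1000 × $87.4/kg = $1.84.

$1.84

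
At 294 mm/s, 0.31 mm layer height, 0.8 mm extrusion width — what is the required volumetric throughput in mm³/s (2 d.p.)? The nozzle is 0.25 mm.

A = 0.31 × 0.8 = 0.248 mm².
Volumetric flow = 294 × 0.248 = 72.91 mm³/s.

72.91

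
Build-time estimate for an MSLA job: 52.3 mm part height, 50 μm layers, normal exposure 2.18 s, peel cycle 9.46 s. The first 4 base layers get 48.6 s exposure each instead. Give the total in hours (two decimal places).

Number of layers: 52.3 / 0.05 → 1046 (rounded up).
Bottom layers: 4 × (48.6 + 9.46) → 232.24 s.
Remaining layers: 1042 × (2.18 + 9.46) → 12128.88 s.
Total = 232.24 + 12128.88 = 12361.12 s = 3.43 hours.

3.43 hours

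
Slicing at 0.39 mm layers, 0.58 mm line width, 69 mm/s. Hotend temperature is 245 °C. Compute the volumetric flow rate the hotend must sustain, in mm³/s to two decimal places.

15.61

Extrusion cross-section: 0.39 × 0.58 → 0.2262 mm².
Volumetric flow = 69 × 0.2262 = 15.61 mm³/s.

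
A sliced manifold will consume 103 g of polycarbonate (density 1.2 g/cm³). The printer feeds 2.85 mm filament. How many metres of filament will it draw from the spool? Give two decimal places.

13.45 m

Volume = 103 g / 1.2 g·cm⁻³ = 85.8333 cm³ = 85833.3 mm³.
A = π r² = π × 1.425² = 6.3794 mm².
Length = 85833.3 / 6.3794 = 13454.76 mm = 13.45 m.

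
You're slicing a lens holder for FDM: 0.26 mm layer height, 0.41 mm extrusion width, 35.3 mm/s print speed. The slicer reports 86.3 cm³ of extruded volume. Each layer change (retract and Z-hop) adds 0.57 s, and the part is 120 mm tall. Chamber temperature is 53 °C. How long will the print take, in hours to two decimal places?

Bead cross-section = 0.26 × 0.41 = 0.1066 mm².
Path length: 86300 mm³ / 0.1066 mm² → 809568.5 mm.
Print-move time: 809568.5 / 35.3 → 22934 s.
Layer count = ceil(120 / 0.26) = 462.
Layer-change overhead = 462 × 0.57, so 263.34 s.
Total = 22934 + 263.34 = 23197.34 s = 6.44 hours.

6.44 hours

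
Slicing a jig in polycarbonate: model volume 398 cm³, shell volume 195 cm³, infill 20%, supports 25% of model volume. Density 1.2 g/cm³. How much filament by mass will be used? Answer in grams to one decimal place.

Volume inside the shell: 398 − 195 → 203 cm³.
Infill volume = 0.20 × 203 = 40.6 cm³.
Support: 0.25 × 398 → 99.5 cm³.
Total printed volume: 195 + 40.6 + 99.5 → 335.1 cm³.
Mass = 335.1 × 1.2, so 402.12 g.

402.1 g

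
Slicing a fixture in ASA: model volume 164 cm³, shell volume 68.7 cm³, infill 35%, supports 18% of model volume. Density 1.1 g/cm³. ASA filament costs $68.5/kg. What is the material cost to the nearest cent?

$9.91

Volume inside the shell: 164 − 68.7 → 95.3 cm³.
Infill deposited = 0.35 × 95.3, so 33.355 cm³.
Support = 0.18 × 164 = 29.52 cm³.
Total printed volume: 68.7 + 33.355 + 29.52 → 131.575 cm³.
Mass = 131.575 × 1.1 = 144.7325 g.
Cost = 144.7325 g / 1000 × $68.5/kg = $9.91.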